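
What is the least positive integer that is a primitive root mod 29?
g = 2. For each prime q|28: 2^{14}≡28, 2^{4}≡16, none ≡ 1, so ord_29(2) = 28 and 2 is a primitive root.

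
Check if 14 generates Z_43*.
14^{21} ≡ 1 mod 43 and 21 < 42, so ord_43(14) = 21 ≠ 42 and 14 is not a primitive root.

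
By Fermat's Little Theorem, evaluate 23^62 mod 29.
By Fermat: 23^{28} ≡ 1 (mod 29). 62 = 2×28 + 6. So 23^{62} ≡ 23^{6} ≡ 24 (mod 29)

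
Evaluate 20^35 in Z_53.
By repeated squaring (mod 53): 20^{1}≡20, 20^{2}≡29, 20^{4}≡46, 20^{8}≡49, 20^{16}≡16, 20^{32}≡44. Then 20^{35} = 20^{32+2+1} ≡ 44 × 29 × 20 ≡ 27 (mod 53)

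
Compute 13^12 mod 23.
By repeated squaring (mod 23): 13^{1}≡13, 13^{2}≡8, 13^{4}≡18, 13^{8}≡2. Then 13^{12} = 13^{8+4} ≡ 2 × 18 ≡ 13 (mod 23)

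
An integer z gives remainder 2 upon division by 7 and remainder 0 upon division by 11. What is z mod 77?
M = 7 × 11 = 77. M₁ = 11, y₁ ≡ 2 mod 7. M₂ = 7, y₂ ≡ 8 mod 11. z = 2×11×2 + 0×7×8 ≡ 44 mod 77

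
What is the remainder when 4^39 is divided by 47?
By repeated squaring (mod 47): 4^{1}≡4, 4^{2}≡16, 4^{4}≡21, 4^{8}≡18, 4^{16}≡42, 4^{32}≡25. Then 4^{39} = 4^{32+4+2+1} ≡ 25 × 21 × 16 × 4 ≡ 42 (mod 47)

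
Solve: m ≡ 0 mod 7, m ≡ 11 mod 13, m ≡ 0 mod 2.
M = 7 × 13 × 2 = 182. M₁ = 26, y₁ ≡ 3 mod 7. M₂ = 14, y₂ ≡ 1 mod 13. M₃ = 91, y₃ ≡ 1 mod 2. m = 0×26×3 + 11×14×1 + 0×91×1 ≡ 154 mod 182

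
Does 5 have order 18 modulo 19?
5^{9} ≡ 1 (mod 19) and 9 < 18, so ord_19(5) = 9 ≠ 18 and 5 is not a primitive root.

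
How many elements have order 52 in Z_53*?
Number of primitive roots mod 53 = φ(p-1) = φ(52) = 24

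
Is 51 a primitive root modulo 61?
ord_61(51) divides 60. For each prime q|60: 51^{30}≡60, 51^{20}≡13, 51^{12}≡58, none ≡ 1. So 51 has order 60 and is a primitive root mod 61.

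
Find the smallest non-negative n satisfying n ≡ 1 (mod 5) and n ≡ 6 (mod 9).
M = 5 × 9 = 45. M₁ = 9, y₁ ≡ 4 (mod 5). M₂ = 5, y₂ ≡ 2 (mod 9). n = 1×9×4 + 6×5×2 ≡ 6 (mod 45)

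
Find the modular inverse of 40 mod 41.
Since 41 is prime, by Fermat 40^(-1) ≡ 40^{39} ≡ 40 mod 41. Verify: 40 × 40 = 1600 ≡ 1 mod 41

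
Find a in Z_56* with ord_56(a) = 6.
47 has order 6 mod 56 since 47^{6} ≡ 1 (mod 56) and no smaller power works.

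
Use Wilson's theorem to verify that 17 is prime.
(16)! mod 17 = 16. Since this equals -1 mod 17, Wilson confirms 17 is prime.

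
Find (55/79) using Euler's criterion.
(55/79) = 55^{39} mod 79 = 1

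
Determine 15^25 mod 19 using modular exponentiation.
Using Fermat: 15^{18} ≡ 1 mod 19. 25 ≡ 7 mod 18. So 15^{25} ≡ 15^{7} ≡ 13 mod 19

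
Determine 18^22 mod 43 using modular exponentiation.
By repeated squaring mod 43: 18^{1}≡18, 18^{2}≡23, 18^{4}≡13, 18^{8}≡40, 18^{16}≡9. Then 18^{22} = 18^{16+4+2} ≡ 9 × 13 × 23 ≡ 25 mod 43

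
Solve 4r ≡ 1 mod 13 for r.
Since 13 is prime, by Fermat 4^(-1) ≡ 4^{11} ≡ 10 mod 13. Verify: 4 × 10 = 40 ≡ 1 mod 13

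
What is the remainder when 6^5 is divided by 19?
By repeated squaring (mod 19): 6^{1}≡6, 6^{2}≡17, 6^{4}≡4. Then 6^{5} = 6^{4+1} ≡ 4 × 6 ≡ 5 (mod 19)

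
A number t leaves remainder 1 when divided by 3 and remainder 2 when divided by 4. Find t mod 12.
M = 3 × 4 = 12. M₁ = 4, y₁ ≡ 1 mod 3. M₂ = 3, y₂ ≡ 3 mod 4. t = 1×4×1 + 2×3×3 ≡ 10 mod 12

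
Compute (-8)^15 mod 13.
Using Fermat: (-8)^{12} ≡ 1 mod 13. 15 ≡ 3 mod 12. So (-8)^{15} ≡ (-8)^{3} ≡ 8 mod 13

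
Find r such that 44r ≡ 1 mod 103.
Since 103 is prime, by Fermat 44^(-1) ≡ 44^{101} ≡ 96 mod 103. Verify: 44 × 96 = 4224 ≡ 1 mod 103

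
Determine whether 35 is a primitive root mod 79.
ord_79(35) divides 78. For each prime q|78: 35^{39}≡78, 35^{26}≡23, 35^{6}≡10, none ≡ 1. So 35 has order 78 and is a primitive root mod 79.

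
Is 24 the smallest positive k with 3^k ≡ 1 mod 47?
Powers of 3 mod 47: 3^1≡3, 3^2≡9, 3^3≡27, 3^4≡34, 3^5≡8, 3^6≡24, 3^7≡25, 3^8≡28, 3^9≡37, 3^10≡17, 3^11≡4, 3^12≡12, 3^13≡36, 3^14≡14, 3^15≡42, 3^16≡32, 3^17≡2, 3^18≡6, 3^19≡18, 3^20≡7, 3^21≡21, 3^22≡16, 3^23≡1. Already 3^23≡1, so the order is 23 < 24. No, the actual order is 23.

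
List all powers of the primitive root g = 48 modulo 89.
48^1, 48^2, ..., 48^{88} mod 89: [48, 79, 54, 11, 83, 68, 60, 32, 23, 36, 37, 85, 75, 40, 51, 45, 24, 84, 27, 50, 86, 34, 30, 16, 56, 18, 63, 87, 82, 20, 70, 67, 12, 42, 58, 25, 43, 17, 15, 8, 28, 9, 76, 88, 41, 10, 35, 78, 6, 21, 29, 57, 66, 53, 52, 4, 14, 49, 38, 44, 65, 5, 62, 39, 3, 55, 59, 73, 33, 71, 26, 2, 7, 69, 19, 22, 77, 47, 31, 64, 46, 72, 74, 81, 61, 80, 13, 1]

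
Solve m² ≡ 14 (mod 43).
The square roots of 14 mod 43 are 10 and 33. Verify: 10² = 100 ≡ 14 (mod 43)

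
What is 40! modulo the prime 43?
(42)! = (40)! × (41) × (42) ≡ -1 mod 43. So (40)! ≡ -1 × [(42)(41)]^(-1) ≡ 21 mod 43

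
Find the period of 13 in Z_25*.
Powers of 13 mod 25: 13^1≡13, 13^2≡19, 13^3≡22, 13^4≡11, 13^5≡18, 13^6≡9, 13^7≡17, 13^8≡21, 13^9≡23, 13^10≡24, 13^11≡12, 13^12≡6, 13^13≡3, 13^14≡14, 13^15≡7, 13^16≡16, 13^17≡8, 13^18≡4, 13^19≡2, 13^20≡1. Order = 20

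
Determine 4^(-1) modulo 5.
Since 5 is prime, by Fermat 4^(-1) ≡ 4^{3} ≡ 4 (mod 5). Verify: 4 × 4 = 16 ≡ 1 (mod 5)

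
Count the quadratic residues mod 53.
Exactly half the non-zero residues mod a prime are QRs: (53-1)/2 = 26.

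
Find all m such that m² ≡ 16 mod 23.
The square roots of 16 mod 23 are 4 and 19. Verify: 4² = 16 ≡ 16 mod 23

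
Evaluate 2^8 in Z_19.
By repeated squaring (mod 19): 2^{1}≡2, 2^{2}≡4, 2^{4}≡16, 2^{8}≡9. So 2^{8} ≡ 9 (mod 19)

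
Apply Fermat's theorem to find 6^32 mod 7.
By Fermat: 6^{6} ≡ 1 mod 7. 32 = 5×6 + 2. So 6^{32} ≡ 6^{2} ≡ 1 mod 7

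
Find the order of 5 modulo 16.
Powers of 5 mod 16: 5^1≡5, 5^2≡9, 5^3≡13, 5^4≡1. Order = 4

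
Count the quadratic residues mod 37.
The squaring map on Z_37* is 2-to-1, so there are (36)/2 = 18 QRs.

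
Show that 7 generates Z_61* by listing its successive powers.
7^1, 7^2, ..., 7^{60} mod 61: [7, 49, 38, 22, 32, 41, 43, 57, 33, 48, 31, 34, 55, 19, 11, 16, 51, 52, 59, 47, 24, 46, 17, 58, 40, 36, 8, 56, 26, 60, 54, 12, 23, 39, 29, 20, 18, 4, 28, 13, 30, 27, 6, 42, 50, 45, 10, 9, 2, 14, 37, 15, 44, 3, 21, 25, 53, 5, 35, 1]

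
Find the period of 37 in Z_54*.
Powers of 37 mod 54: 37^1≡37, 37^2≡19, 37^3≡1. So the order of 37 is 3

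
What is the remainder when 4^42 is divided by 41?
Using Fermat: 4^{40} ≡ 1 (mod 41). 42 ≡ 2 (mod 40). So 4^{42} ≡ 4^{2} ≡ 16 (mod 41)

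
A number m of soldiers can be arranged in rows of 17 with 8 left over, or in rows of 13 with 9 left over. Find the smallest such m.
M = 17 × 13 = 221. M₁ = 13, y₁ ≡ 4 mod 17. M₂ = 17, y₂ ≡ 10 mod 13. m = 8×13×4 + 9×17×10 ≡ 178 mod 221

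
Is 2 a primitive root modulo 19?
ord_19(2) divides 18. For each prime q|18: 2^{9}≡18, 2^{6}≡7, none ≡ 1. So 2 has order 18 and is a primitive root mod 19.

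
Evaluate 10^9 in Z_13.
By repeated squaring mod 13: 10^{1}≡10, 10^{2}≡9, 10^{4}≡3, 10^{8}≡9. Then 10^{9} = 10^{8+1} ≡ 9 × 10 ≡ 12 mod 13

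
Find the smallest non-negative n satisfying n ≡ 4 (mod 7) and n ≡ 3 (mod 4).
M = 7 × 4 = 28. M₁ = 4, y₁ ≡ 2 (mod 7). M₂ = 7, y₂ ≡ 3 (mod 4). n = 4×4×2 + 3×7×3 ≡ 11 (mod 28)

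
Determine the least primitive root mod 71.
g = 7. Powers: [7, 49, 59, 58, 51, 2, ...] generates all 70 non-zero residues.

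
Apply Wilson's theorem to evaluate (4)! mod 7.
(6)! = (4)! × (5) × (6) ≡ -1 (mod 7). So (4)! ≡ -1 × [(6)(5)]^(-1) ≡ 3 (mod 7)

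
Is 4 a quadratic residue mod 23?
By Euler's criterion: 4^{11} ≡ 1 mod 23. Since this equals 1, 4 is a QR.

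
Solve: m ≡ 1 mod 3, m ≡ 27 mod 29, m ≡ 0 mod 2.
M = 3 × 29 × 2 = 174. M₁ = 58, y₁ ≡ 1 mod 3. M₂ = 6, y₂ ≡ 5 mod 29. M₃ = 87, y₃ ≡ 1 mod 2. m = 1×58×1 + 27×6×5 + 0×87×1 ≡ 172 mod 174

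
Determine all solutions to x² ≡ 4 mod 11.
The square roots of 4 mod 11 are 9 and 2. Verify: 9² = 81 ≡ 4 mod 11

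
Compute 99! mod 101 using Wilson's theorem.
(100)! = (99)! × (100) ≡ -1 mod 101. So (99)! ≡ -1 × (100)^(-1) ≡ (-1)×(-1) = 1 mod 101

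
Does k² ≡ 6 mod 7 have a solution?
By Euler's criterion: 6^{3} ≡ 6 mod 7. Since this equals -1 (≡ 6), 6 is not a QR.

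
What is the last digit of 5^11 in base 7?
Using Fermat: 5^{6} ≡ 1 (mod 7). 11 ≡ 5 (mod 6). So 5^{11} ≡ 5^{5} ≡ 3 (mod 7)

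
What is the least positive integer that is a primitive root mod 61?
g = 2. For each prime q|60: 2^{30}≡60, 2^{20}≡47, 2^{12}≡9, none ≡ 1, so ord_61(2) = 60 and 2 is a primitive root.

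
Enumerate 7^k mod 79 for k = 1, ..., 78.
7^1, 7^2, ..., 7^{78} mod 79: [7, 49, 27, 31, 59, 18, 47, 13, 12, 5, 35, 8, 56, 76, 58, 11, 77, 65, 60, 25, 17, 40, 43, 64, 53, 55, 69, 9, 63, 46, 6, 42, 57, 4, 28, 38, 29, 45, 78, 72, 30, 52, 48, 20, 61, 32, 66, 67, 74, 44, 71, 23, 3, 21, 68, 2, 14, 19, 54, 62, 39, 36, 15, 26, 24, 10, 70, 16, 33, 73, 37, 22, 75, 51, 41, 50, 34, 1]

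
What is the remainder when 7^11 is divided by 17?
By repeated squaring mod 17: 7^{1}≡7, 7^{2}≡15, 7^{4}≡4, 7^{8}≡16. Then 7^{11} = 7^{8+2+1} ≡ 16 × 15 × 7 ≡ 14 mod 17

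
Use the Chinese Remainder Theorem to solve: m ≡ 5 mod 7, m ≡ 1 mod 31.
M = 7 × 31 = 217. M₁ = 31, y₁ ≡ 5 mod 7. M₂ = 7, y₂ ≡ 9 mod 31. m = 5×31×5 + 1×7×9 ≡ 187 mod 217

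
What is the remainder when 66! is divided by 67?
By Wilson's theorem, (66)! ≡ -1 ≡ 66 mod 67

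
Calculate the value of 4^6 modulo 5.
Using Fermat: 4^{4} ≡ 1 (mod 5). 6 ≡ 2 (mod 4). So 4^{6} ≡ 4^{2} ≡ 1 (mod 5)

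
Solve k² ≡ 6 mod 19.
The square roots of 6 mod 19 are 5 and 14. Verify: 5² = 25 ≡ 6 mod 19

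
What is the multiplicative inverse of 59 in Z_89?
Since 89 is prime, by Fermat 59^(-1) ≡ 59^{87} ≡ 86 (mod 89). Verify: 59 × 86 = 5074 ≡ 1 (mod 89)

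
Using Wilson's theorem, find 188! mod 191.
(190)! = (188)! × (189) × (190) ≡ -1 mod 191. So (188)! ≡ -1 × [(190)(189)]^(-1) ≡ 95 mod 191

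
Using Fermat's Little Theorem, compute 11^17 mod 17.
By Fermat: 11^{16} ≡ 1 (mod 17). So 11^{17} = 11^{16} · 11^{1} ≡ 11^{1} ≡ 11 (mod 17)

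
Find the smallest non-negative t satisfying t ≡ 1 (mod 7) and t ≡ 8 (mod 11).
M = 7 × 11 = 77. M₁ = 11, y₁ ≡ 2 (mod 7). M₂ = 7, y₂ ≡ 8 (mod 11). t = 1×11×2 + 8×7×8 ≡ 8 (mod 77)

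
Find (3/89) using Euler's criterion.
(3/89) = 3^{44} mod 89 = -1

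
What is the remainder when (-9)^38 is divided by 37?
Using Fermat: (-9)^{36} ≡ 1 (mod 37). 38 ≡ 2 (mod 36). So (-9)^{38} ≡ (-9)^{2} ≡ 7 (mod 37)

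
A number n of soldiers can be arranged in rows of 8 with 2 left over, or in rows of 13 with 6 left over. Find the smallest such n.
M = 8 × 13 = 104. M₁ = 13, y₁ ≡ 5 mod 8. M₂ = 8, y₂ ≡ 5 mod 13. n = 2×13×5 + 6×8×5 ≡ 58 mod 104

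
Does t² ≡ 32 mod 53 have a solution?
By Euler's criterion: 32^{26} ≡ 52 mod 53. Since this equals -1 (≡ 52), 32 is not a QR.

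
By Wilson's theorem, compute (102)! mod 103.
By Wilson's theorem, (102)! ≡ -1 ≡ 102 mod 103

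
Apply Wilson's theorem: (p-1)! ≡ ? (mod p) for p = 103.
By Wilson's theorem, (102)! ≡ -1 ≡ 102 (mod 103)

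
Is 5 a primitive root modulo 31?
5^{3} ≡ 1 mod 31 and 3 < 30, so ord_31(5) = 3 ≠ 30 and 5 is not a primitive root.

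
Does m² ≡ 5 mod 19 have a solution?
By Euler's criterion: 5^{9} ≡ 1 mod 19. Since this equals 1, 5 is a QR.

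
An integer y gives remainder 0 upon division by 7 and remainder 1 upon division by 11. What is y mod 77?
M = 7 × 11 = 77. M₁ = 11, y₁ ≡ 2 mod 7. M₂ = 7, y₂ ≡ 8 mod 11. y = 0×11×2 + 1×7×8 ≡ 56 mod 77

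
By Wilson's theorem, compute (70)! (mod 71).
By Wilson's theorem, (70)! ≡ -1 ≡ 70 (mod 71)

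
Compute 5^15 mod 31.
By repeated squaring (mod 31): 5^{1}≡5, 5^{2}≡25, 5^{4}≡5, 5^{8}≡25. Then 5^{15} = 5^{8+4+2+1} ≡ 25 × 5 × 25 × 5 ≡ 1 (mod 31)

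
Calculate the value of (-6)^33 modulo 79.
By repeated squaring mod 79: (-6)^{1}≡73, (-6)^{2}≡36, (-6)^{4}≡32, (-6)^{8}≡76, (-6)^{16}≡9, (-6)^{32}≡2. Then (-6)^{33} = (-6)^{32+1} ≡ 2 × 73 ≡ 67 mod 79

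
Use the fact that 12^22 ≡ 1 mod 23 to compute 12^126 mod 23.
By Fermat: 12^{22} ≡ 1 mod 23. 126 = 5×22 + 16. So 12^{126} ≡ 12^{16} ≡ 18 mod 23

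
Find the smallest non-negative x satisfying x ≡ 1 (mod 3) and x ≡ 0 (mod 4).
M = 3 × 4 = 12. M₁ = 4, y₁ ≡ 1 (mod 3). M₂ = 3, y₂ ≡ 3 (mod 4). x = 1×4×1 + 0×3×3 ≡ 4 (mod 12)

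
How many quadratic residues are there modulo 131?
Exactly half the non-zero residues mod a prime are QRs: (131-1)/2 = 65.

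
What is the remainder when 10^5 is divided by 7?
By repeated squaring mod 7: 10^{1}≡3, 10^{2}≡2, 10^{4}≡4. Then 10^{5} = 10^{4+1} ≡ 4 × 3 ≡ 5 mod 7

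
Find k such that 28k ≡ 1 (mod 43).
Since 43 is prime, by Fermat 28^(-1) ≡ 28^{41} ≡ 20 (mod 43). Verify: 28 × 20 = 560 ≡ 1 (mod 43)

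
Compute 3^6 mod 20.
By repeated squaring (mod 20): 3^{1}≡3, 3^{2}≡9, 3^{4}≡1. Then 3^{6} = 3^{4+2} ≡ 1 × 9 ≡ 9 (mod 20)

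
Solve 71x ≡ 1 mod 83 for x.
Since 83 is prime, by Fermat 71^(-1) ≡ 71^{81} ≡ 76 mod 83. Verify: 71 × 76 = 5396 ≡ 1 mod 83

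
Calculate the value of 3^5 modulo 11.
By repeated squaring (mod 11): 3^{1}≡3, 3^{2}≡9, 3^{4}≡4. Then 3^{5} = 3^{4+1} ≡ 4 × 3 ≡ 1 (mod 11)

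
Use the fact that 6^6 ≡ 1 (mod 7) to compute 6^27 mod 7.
By Fermat: 6^{6} ≡ 1 (mod 7). 27 = 4×6 + 3. So 6^{27} ≡ 6^{3} ≡ 6 (mod 7)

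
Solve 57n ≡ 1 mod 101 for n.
Since 101 is prime, by Fermat 57^(-1) ≡ 57^{99} ≡ 39 mod 101. Verify: 57 × 39 = 2223 ≡ 1 mod 101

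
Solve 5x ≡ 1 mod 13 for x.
Since 13 is prime, by Fermat 5^(-1) ≡ 5^{11} ≡ 8 mod 13. Verify: 5 × 8 = 40 ≡ 1 mod 13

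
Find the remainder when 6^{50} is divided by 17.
By Fermat: 6^{16} ≡ 1 (mod 17). 50 = 3×16 + 2. So 6^{50} ≡ 6^{2} ≡ 2 (mod 17)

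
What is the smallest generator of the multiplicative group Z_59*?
g = 2. Powers: [2, 4, 8, 16, 32, 5, 10, 20, 40, ...] generates all 58 non-zero residues.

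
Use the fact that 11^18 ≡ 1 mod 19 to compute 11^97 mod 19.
By Fermat: 11^{18} ≡ 1 mod 19. 97 = 5×18 + 7. So 11^{97} ≡ 11^{7} ≡ 11 mod 19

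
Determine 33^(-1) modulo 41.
Since 41 is prime, by Fermat 33^(-1) ≡ 33^{39} ≡ 5 mod 41. Verify: 33 × 5 = 165 ≡ 1 mod 41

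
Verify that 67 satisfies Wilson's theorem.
(66)! mod 67 = 66. Since this equals -1 mod 67, Wilson confirms 67 is prime.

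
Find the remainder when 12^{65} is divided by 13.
By Fermat: 12^{12} ≡ 1 (mod 13). 65 = 5×12 + 5. So 12^{65} ≡ 12^{5} ≡ 12 (mod 13)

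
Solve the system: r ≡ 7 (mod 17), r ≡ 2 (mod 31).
M = 17 × 31 = 527. M₁ = 31, y₁ ≡ 11 (mod 17). M₂ = 17, y₂ ≡ 11 (mod 31). r = 7×31×11 + 2×17×11 ≡ 126 (mod 527)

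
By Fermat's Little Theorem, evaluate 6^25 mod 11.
By Fermat: 6^{10} ≡ 1 (mod 11). 25 = 2×10 + 5. So 6^{25} ≡ 6^{5} ≡ 10 (mod 11)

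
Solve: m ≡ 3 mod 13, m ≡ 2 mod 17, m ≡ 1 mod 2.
M = 13 × 17 × 2 = 442. M₁ = 34, y₁ ≡ 5 mod 13. M₂ = 26, y₂ ≡ 2 mod 17. M₃ = 221, y₃ ≡ 1 mod 2. m = 3×34×5 + 2×26×2 + 1×221×1 ≡ 393 mod 442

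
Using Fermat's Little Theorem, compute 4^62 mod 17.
By Fermat: 4^{16} ≡ 1 (mod 17). 62 = 3×16 + 14. So 4^{62} ≡ 4^{14} ≡ 16 (mod 17)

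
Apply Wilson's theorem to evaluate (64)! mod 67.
(66)! = (64)! × (65) × (66) ≡ -1 mod 67. So (64)! ≡ -1 × [(66)(65)]^(-1) ≡ 33 mod 67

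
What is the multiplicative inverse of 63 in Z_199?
Since 199 is prime, by Fermat 63^(-1) ≡ 63^{197} ≡ 139 mod 199. Verify: 63 × 139 = 8757 ≡ 1 mod 199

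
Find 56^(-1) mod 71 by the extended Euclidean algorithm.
Extended GCD: 56(-19) + 71(15) = 1. So 56^(-1) ≡ -19 ≡ 52 mod 71. Verify: 56 × 52 = 2912 ≡ 1 mod 71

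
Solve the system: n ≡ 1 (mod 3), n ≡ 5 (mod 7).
M = 3 × 7 = 21. M₁ = 7, y₁ ≡ 1 (mod 3). M₂ = 3, y₂ ≡ 5 (mod 7). n = 1×7×1 + 5×3×5 ≡ 19 (mod 21)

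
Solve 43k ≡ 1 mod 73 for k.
Since 73 is prime, by Fermat 43^(-1) ≡ 43^{71} ≡ 17 mod 73. Verify: 43 × 17 = 731 ≡ 1 mod 73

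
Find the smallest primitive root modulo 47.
g = 5. Powers: [5, 25, 31, 14, 23, 21, 11, 8, ...] generates all 46 non-zero residues.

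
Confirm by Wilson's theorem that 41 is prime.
(40)! mod 41 = 40. Since this equals -1 (mod 41), Wilson confirms 41 is prime.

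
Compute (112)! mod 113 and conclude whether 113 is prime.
(112)! mod 113 = 112. Since 112 ≡ -1 mod 113, 113 is prime.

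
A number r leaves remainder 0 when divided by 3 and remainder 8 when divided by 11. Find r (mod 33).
M = 3 × 11 = 33. M₁ = 11, y₁ ≡ 2 (mod 3). M₂ = 3, y₂ ≡ 4 (mod 11). r = 0×11×2 + 8×3×4 ≡ 30 (mod 33)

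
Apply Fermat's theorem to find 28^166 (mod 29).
By Fermat: 28^{28} ≡ 1 (mod 29). 166 = 5×28 + 26. So 28^{166} ≡ 28^{26} ≡ 1 (mod 29)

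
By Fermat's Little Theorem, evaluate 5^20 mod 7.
By Fermat: 5^{6} ≡ 1 (mod 7). 20 = 3×6 + 2. So 5^{20} ≡ 5^{2} ≡ 4 (mod 7)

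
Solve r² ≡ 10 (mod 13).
The square roots of 10 mod 13 are 7 and 6. Verify: 7² = 49 ≡ 10 (mod 13)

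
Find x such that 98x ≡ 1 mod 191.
Since 191 is prime, by Fermat 98^(-1) ≡ 98^{189} ≡ 115 mod 191. Verify: 98 × 115 = 11270 ≡ 1 mod 191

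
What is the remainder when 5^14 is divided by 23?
By repeated squaring mod 23: 5^{1}≡5, 5^{2}≡2, 5^{4}≡4, 5^{8}≡16. Then 5^{14} = 5^{8+4+2} ≡ 16 × 4 × 2 ≡ 13 mod 23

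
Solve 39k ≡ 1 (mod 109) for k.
Since 109 is prime, by Fermat 39^(-1) ≡ 39^{107} ≡ 14 (mod 109). Verify: 39 × 14 = 546 ≡ 1 (mod 109)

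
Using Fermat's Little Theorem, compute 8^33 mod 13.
By Fermat: 8^{12} ≡ 1 (mod 13). 33 = 2×12 + 9. So 8^{33} ≡ 8^{9} ≡ 8 (mod 13)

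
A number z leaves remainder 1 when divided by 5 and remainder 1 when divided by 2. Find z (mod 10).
M = 5 × 2 = 10. M₁ = 2, y₁ ≡ 3 (mod 5). M₂ = 5, y₂ ≡ 1 (mod 2). z = 1×2×3 + 1×5×1 ≡ 1 (mod 10)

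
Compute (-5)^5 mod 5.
By repeated squaring (mod 5): (-5)^{1}≡0, (-5)^{2}≡0, (-5)^{4}≡0. Then (-5)^{5} = (-5)^{4+1} ≡ 0 × 0 ≡ 0 (mod 5)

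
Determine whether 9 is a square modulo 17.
By Euler's criterion: 9^{8} ≡ 1 (mod 17). Since this equals 1, 9 is a QR.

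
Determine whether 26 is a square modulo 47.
By Euler's criterion: 26^{23} ≡ 46 mod 47. Since this equals -1 (≡ 46), 26 is not a QR.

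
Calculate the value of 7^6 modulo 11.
By repeated squaring mod 11: 7^{1}≡7, 7^{2}≡5, 7^{4}≡3. Then 7^{6} = 7^{4+2} ≡ 3 × 5 ≡ 4 mod 11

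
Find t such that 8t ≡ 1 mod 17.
Since 17 is prime, by Fermat 8^(-1) ≡ 8^{15} ≡ 15 mod 17. Verify: 8 × 15 = 120 ≡ 1 mod 17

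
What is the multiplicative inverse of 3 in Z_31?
Since 31 is prime, by Fermat 3^(-1) ≡ 3^{29} ≡ 21 (mod 31). Verify: 3 × 21 = 63 ≡ 1 (mod 31)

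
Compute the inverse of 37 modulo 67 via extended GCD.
Extended GCD: 37(29) + 67(-16) = 1. So 37^(-1) ≡ 29 (mod 67). Verify: 37 × 29 = 1073 ≡ 1 (mod 67)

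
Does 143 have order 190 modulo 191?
ord_191(143) divides 190. For each prime q|190: 143^{95}≡190, 143^{38}≡184, 143^{10}≡150, none ≡ 1. So 143 has order 190 and is a primitive root mod 191.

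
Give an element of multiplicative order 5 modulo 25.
6 has order 5 mod 25 since 6^{5} ≡ 1 mod 25 and no smaller power works.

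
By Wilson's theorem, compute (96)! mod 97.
By Wilson's theorem, (96)! ≡ -1 ≡ 96 mod 97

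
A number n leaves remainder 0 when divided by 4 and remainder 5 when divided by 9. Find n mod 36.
M = 4 × 9 = 36. M₁ = 9, y₁ ≡ 1 mod 4. M₂ = 4, y₂ ≡ 7 mod 9. n = 0×9×1 + 5×4×7 ≡ 32 mod 36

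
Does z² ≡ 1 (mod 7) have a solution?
By Euler's criterion: 1^{3} ≡ 1 (mod 7). Since this equals 1, 1 is a QR.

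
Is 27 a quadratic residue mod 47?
By Euler's criterion: 27^{23} ≡ 1 mod 47. Since this equals 1, 27 is a QR.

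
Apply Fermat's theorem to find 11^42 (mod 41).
By Fermat: 11^{40} ≡ 1 (mod 41). So 11^{42} = 11^{40} · 11^{2} ≡ 11^{2} ≡ 39 (mod 41)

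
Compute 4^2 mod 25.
4^{2} = 16 ≡ 16 mod 25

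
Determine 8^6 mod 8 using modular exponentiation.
By repeated squaring (mod 8): 8^{1}≡0, 8^{2}≡0, 8^{4}≡0. Then 8^{6} = 8^{4+2} ≡ 0 × 0 ≡ 0 (mod 8)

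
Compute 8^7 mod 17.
By repeated squaring mod 17: 8^{1}≡8, 8^{2}≡13, 8^{4}≡16. Then 8^{7} = 8^{4+2+1} ≡ 16 × 13 × 8 ≡ 15 mod 17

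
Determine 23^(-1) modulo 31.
Since 31 is prime, by Fermat 23^(-1) ≡ 23^{29} ≡ 27 (mod 31). Verify: 23 × 27 = 621 ≡ 1 (mod 31)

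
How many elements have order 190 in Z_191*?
Number of primitive roots mod 191 = φ(p-1) = φ(190) = 72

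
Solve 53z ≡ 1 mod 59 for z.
Since 59 is prime, by Fermat 53^(-1) ≡ 53^{57} ≡ 49 mod 59. Verify: 53 × 49 = 2597 ≡ 1 mod 59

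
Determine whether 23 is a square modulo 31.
By Euler's criterion: 23^{15} ≡ 30 (mod 31). Since this equals -1 (≡ 30), 23 is not a QR.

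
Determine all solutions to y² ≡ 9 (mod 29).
The square roots of 9 mod 29 are 26 and 3. Verify: 26² = 676 ≡ 9 (mod 29)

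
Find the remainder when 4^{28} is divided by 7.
By Fermat: 4^{6} ≡ 1 (mod 7). 28 = 4×6 + 4. So 4^{28} ≡ 4^{4} ≡ 4 (mod 7)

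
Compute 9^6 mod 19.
By repeated squaring mod 19: 9^{1}≡9, 9^{2}≡5, 9^{4}≡6. Then 9^{6} = 9^{4+2} ≡ 6 × 5 ≡ 11 mod 19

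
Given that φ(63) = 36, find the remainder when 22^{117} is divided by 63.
By Euler: 22^{36} ≡ 1 mod 63 since gcd(22, 63) = 1. 117 = 3×36 + 9. So 22^{117} ≡ 22^{9} ≡ 1 mod 63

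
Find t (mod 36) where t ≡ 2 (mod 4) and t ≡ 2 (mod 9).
M = 4 × 9 = 36. M₁ = 9, y₁ ≡ 1 (mod 4). M₂ = 4, y₂ ≡ 7 (mod 9). t = 2×9×1 + 2×4×7 ≡ 2 (mod 36)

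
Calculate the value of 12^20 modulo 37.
By repeated squaring (mod 37): 12^{1}≡12, 12^{2}≡33, 12^{4}≡16, 12^{8}≡34, 12^{16}≡9. Then 12^{20} = 12^{16+4} ≡ 9 × 16 ≡ 33 (mod 37)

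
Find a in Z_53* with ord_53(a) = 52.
2 has order 52 mod 53 since 2^{52} ≡ 1 mod 53 and no smaller power works.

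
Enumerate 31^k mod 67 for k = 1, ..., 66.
31^1, 31^2, ..., 31^{66} mod 67: [31, 23, 43, 60, 51, 40, 34, 49, 45, 55, 30, 59, 20, 17, 58, 56, 61, 15, 63, 10, 42, 29, 28, 64, 41, 65, 5, 21, 48, 14, 32, 54, 66, 36, 44, 24, 7, 16, 27, 33, 18, 22, 12, 37, 8, 47, 50, 9, 11, 6, 52, 4, 57, 25, 38, 39, 3, 26, 2, 62, 46, 19, 53, 35, 13, 1]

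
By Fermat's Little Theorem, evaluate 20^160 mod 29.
By Fermat: 20^{28} ≡ 1 mod 29. 160 = 5×28 + 20. So 20^{160} ≡ 20^{20} ≡ 16 mod 29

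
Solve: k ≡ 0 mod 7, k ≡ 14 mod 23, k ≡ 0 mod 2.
M = 7 × 23 × 2 = 322. M₁ = 46, y₁ ≡ 2 mod 7. M₂ = 14, y₂ ≡ 5 mod 23. M₃ = 161, y₃ ≡ 1 mod 2. k = 0×46×2 + 14×14×5 + 0×161×1 ≡ 14 mod 322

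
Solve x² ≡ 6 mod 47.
The square roots of 6 mod 47 are 37 and 10. Verify: 37² = 1369 ≡ 6 mod 47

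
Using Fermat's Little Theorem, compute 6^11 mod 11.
By Fermat: 6^{10} ≡ 1 mod 11. So 6^{11} = 6^{10} · 6^{1} ≡ 6^{1} ≡ 6 mod 11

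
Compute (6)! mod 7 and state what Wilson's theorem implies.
(6)! mod 7 = 6. Since this equals -1 (mod 7), Wilson confirms 7 is prime.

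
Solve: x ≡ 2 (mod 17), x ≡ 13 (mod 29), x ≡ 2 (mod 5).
M = 17 × 29 × 5 = 2465. M₁ = 145, y₁ ≡ 2 (mod 17). M₂ = 85, y₂ ≡ 14 (mod 29). M₃ = 493, y₃ ≡ 2 (mod 5). x = 2×145×2 + 13×85×14 + 2×493×2 ≡ 767 (mod 2465)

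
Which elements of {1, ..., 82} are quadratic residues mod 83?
Quadratic residues modulo 83: {1, 3, 4, 7, 9, 10, 11, 12, 16, 17, 21, 23, 25, 26, 27, 28, 29, 30, 31, 33, 36, 37, 38, 40, 41, 44, 48, 49, 51, 59, 61, 63, 64, 65, 68, 69, 70, 75, 77, 78, 81}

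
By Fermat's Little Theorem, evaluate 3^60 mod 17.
By Fermat: 3^{16} ≡ 1 (mod 17). 60 = 3×16 + 12. So 3^{60} ≡ 3^{12} ≡ 4 (mod 17)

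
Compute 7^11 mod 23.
By repeated squaring mod 23: 7^{1}≡7, 7^{2}≡3, 7^{4}≡9, 7^{8}≡12. Then 7^{11} = 7^{8+2+1} ≡ 12 × 3 × 7 ≡ 22 mod 23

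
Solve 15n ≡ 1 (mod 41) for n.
Since 41 is prime, by Fermat 15^(-1) ≡ 15^{39} ≡ 11 (mod 41). Verify: 15 × 11 = 165 ≡ 1 (mod 41)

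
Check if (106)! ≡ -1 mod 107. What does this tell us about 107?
(106)! mod 107 = 106. Since this equals -1 mod 107, Wilson confirms 107 is prime.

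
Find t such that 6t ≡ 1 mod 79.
Since 79 is prime, by Fermat 6^(-1) ≡ 6^{77} ≡ 66 mod 79. Verify: 6 × 66 = 396 ≡ 1 mod 79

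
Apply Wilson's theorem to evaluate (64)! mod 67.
(66)! = (64)! × (65) × (66) ≡ -1 (mod 67). So (64)! ≡ -1 × [(66)(65)]^(-1) ≡ 33 (mod 67)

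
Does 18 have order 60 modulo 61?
ord_61(18) divides 60. For each prime q|60: 18^{30}≡60, 18^{20}≡47, 18^{12}≡58, none ≡ 1. So 18 has order 60 and is a primitive root mod 61.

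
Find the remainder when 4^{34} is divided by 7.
By Fermat: 4^{6} ≡ 1 (mod 7). 34 = 5×6 + 4. So 4^{34} ≡ 4^{4} ≡ 4 (mod 7)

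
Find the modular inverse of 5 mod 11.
Since 11 is prime, by Fermat 5^(-1) ≡ 5^{9} ≡ 9 mod 11. Verify: 5 × 9 = 45 ≡ 1 mod 11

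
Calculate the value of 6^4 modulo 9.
6^{4} = 1296 ≡ 0 (mod 9)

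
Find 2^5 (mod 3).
Using Fermat: 2^{2} ≡ 1 (mod 3). 5 ≡ 1 (mod 2). So 2^{5} ≡ 2^{1} ≡ 2 (mod 3)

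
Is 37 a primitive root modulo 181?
37^{90} ≡ 1 mod 181 and 90 < 180, so ord_181(37) = 90 ≠ 180 and 37 is not a primitive root.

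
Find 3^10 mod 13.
By repeated squaring mod 13: 3^{1}≡3, 3^{2}≡9, 3^{4}≡3, 3^{8}≡9. Then 3^{10} = 3^{8+2} ≡ 9 × 9 ≡ 3 mod 13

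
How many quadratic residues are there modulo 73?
The squaring map on Z_73* is 2-to-1, so there are (72)/2 = 36 QRs.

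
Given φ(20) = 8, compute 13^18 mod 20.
By Euler: 13^{8} ≡ 1 (mod 20) since gcd(13, 20) = 1. 18 = 2×8 + 2. So 13^{18} ≡ 13^{2} ≡ 9 (mod 20)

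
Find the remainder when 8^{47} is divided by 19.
By Fermat: 8^{18} ≡ 1 mod 19. 47 = 2×18 + 11. So 8^{47} ≡ 8^{11} ≡ 12 mod 19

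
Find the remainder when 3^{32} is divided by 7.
By Fermat: 3^{6} ≡ 1 (mod 7). 32 = 5×6 + 2. So 3^{32} ≡ 3^{2} ≡ 2 (mod 7)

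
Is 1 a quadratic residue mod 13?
By Euler's criterion: 1^{6} ≡ 1 (mod 13). Since this equals 1, 1 is a QR.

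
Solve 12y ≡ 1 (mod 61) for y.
Since 61 is prime, by Fermat 12^(-1) ≡ 12^{59} ≡ 56 (mod 61). Verify: 12 × 56 = 672 ≡ 1 (mod 61)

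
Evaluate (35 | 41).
(35/41) = 35^{20} mod 41 = -1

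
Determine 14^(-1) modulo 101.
Since 101 is prime, by Fermat 14^(-1) ≡ 14^{99} ≡ 65 (mod 101). Verify: 14 × 65 = 910 ≡ 1 (mod 101)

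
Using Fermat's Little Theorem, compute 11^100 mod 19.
By Fermat: 11^{18} ≡ 1 mod 19. 100 = 5×18 + 10. So 11^{100} ≡ 11^{10} ≡ 11 mod 19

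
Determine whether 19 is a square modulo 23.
By Euler's criterion: 19^{11} ≡ 22 mod 23. Since this equals -1 (≡ 22), 19 is not a QR.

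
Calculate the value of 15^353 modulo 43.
Using Fermat: 15^{42} ≡ 1 (mod 43). 353 ≡ 17 (mod 42). So 15^{353} ≡ 15^{17} ≡ 40 (mod 43)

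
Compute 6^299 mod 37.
Using Fermat: 6^{36} ≡ 1 (mod 37). 299 ≡ 11 (mod 36). So 6^{299} ≡ 6^{11} ≡ 31 (mod 37)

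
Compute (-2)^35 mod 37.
By repeated squaring mod 37: (-2)^{1}≡35, (-2)^{2}≡4, (-2)^{4}≡16, (-2)^{8}≡34, (-2)^{16}≡9, (-2)^{32}≡7. Then (-2)^{35} = (-2)^{32+2+1} ≡ 7 × 4 × 35 ≡ 18 mod 37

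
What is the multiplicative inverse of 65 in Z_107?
Since 107 is prime, by Fermat 65^(-1) ≡ 65^{105} ≡ 28 (mod 107). Verify: 65 × 28 = 1820 ≡ 1 (mod 107)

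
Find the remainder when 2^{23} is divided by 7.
By Fermat: 2^{6} ≡ 1 (mod 7). 23 = 3×6 + 5. So 2^{23} ≡ 2^{5} ≡ 4 (mod 7)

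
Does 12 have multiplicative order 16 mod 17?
Powers of 12 mod 17: 12^1≡12, 12^2≡8, 12^3≡11, 12^4≡13, 12^5≡3, 12^6≡2, 12^7≡7, 12^8≡16, 12^9≡5, 12^10≡9, 12^11≡6, 12^12≡4, 12^13≡14, 12^14≡15, 12^15≡10, 12^16≡1. First k with 12^k≡1 is k=16. Yes, ord_17(12) = 16.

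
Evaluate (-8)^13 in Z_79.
By repeated squaring (mod 79): (-8)^{1}≡71, (-8)^{2}≡64, (-8)^{4}≡67, (-8)^{8}≡65. Then (-8)^{13} = (-8)^{8+4+1} ≡ 65 × 67 × 71 ≡ 78 (mod 79)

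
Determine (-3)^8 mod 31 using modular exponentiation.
By repeated squaring mod 31: (-3)^{1}≡28, (-3)^{2}≡9, (-3)^{4}≡19, (-3)^{8}≡20. So (-3)^{8} ≡ 20 mod 31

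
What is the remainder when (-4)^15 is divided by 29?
By repeated squaring (mod 29): (-4)^{1}≡25, (-4)^{2}≡16, (-4)^{4}≡24, (-4)^{8}≡25. Then (-4)^{15} = (-4)^{8+4+2+1} ≡ 25 × 24 × 16 × 25 ≡ 25 (mod 29)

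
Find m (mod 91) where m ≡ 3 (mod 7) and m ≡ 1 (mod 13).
M = 7 × 13 = 91. M₁ = 13, y₁ ≡ 6 (mod 7). M₂ = 7, y₂ ≡ 2 (mod 13). m = 3×13×6 + 1×7×2 ≡ 66 (mod 91)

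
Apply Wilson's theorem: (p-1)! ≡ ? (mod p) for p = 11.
By Wilson's theorem, (10)! ≡ -1 ≡ 10 (mod 11)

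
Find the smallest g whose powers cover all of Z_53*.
g = 2. For each prime q|52: 2^{26}≡52, 2^{4}≡16, none ≡ 1, so ord_53(2) = 52 and 2 is a primitive root.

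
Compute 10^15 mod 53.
By repeated squaring mod 53: 10^{1}≡10, 10^{2}≡47, 10^{4}≡36, 10^{8}≡24. Then 10^{15} = 10^{8+4+2+1} ≡ 24 × 36 × 47 × 10 ≡ 47 mod 53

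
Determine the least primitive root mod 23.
g = 5. Powers: [5, 2, 10, 4, 20, 8, ...] generates all 22 non-zero residues.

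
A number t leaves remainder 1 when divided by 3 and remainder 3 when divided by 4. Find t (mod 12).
M = 3 × 4 = 12. M₁ = 4, y₁ ≡ 1 (mod 3). M₂ = 3, y₂ ≡ 3 (mod 4). t = 1×4×1 + 3×3×3 ≡ 7 (mod 12)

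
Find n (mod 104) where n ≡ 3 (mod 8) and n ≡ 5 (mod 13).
M = 8 × 13 = 104. M₁ = 13, y₁ ≡ 5 (mod 8). M₂ = 8, y₂ ≡ 5 (mod 13). n = 3×13×5 + 5×8×5 ≡ 83 (mod 104)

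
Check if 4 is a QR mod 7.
By Euler's criterion: 4^{3} ≡ 1 mod 7. Since this equals 1, 4 is a QR.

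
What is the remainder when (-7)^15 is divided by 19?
By repeated squaring (mod 19): (-7)^{1}≡12, (-7)^{2}≡11, (-7)^{4}≡7, (-7)^{8}≡11. Then (-7)^{15} = (-7)^{8+4+2+1} ≡ 11 × 7 × 11 × 12 ≡ 18 (mod 19)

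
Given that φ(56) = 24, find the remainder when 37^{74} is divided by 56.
By Euler: 37^{24} ≡ 1 mod 56 since gcd(37, 56) = 1. 74 = 3×24 + 2. So 37^{74} ≡ 37^{2} ≡ 25 mod 56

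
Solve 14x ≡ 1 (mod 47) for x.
Since 47 is prime, by Fermat 14^(-1) ≡ 14^{45} ≡ 37 (mod 47). Verify: 14 × 37 = 518 ≡ 1 (mod 47)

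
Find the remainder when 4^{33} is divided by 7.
By Fermat: 4^{6} ≡ 1 mod 7. 33 = 5×6 + 3. So 4^{33} ≡ 4^{3} ≡ 1 mod 7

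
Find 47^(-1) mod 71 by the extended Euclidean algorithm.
Extended GCD: 47(-3) + 71(2) = 1. So 47^(-1) ≡ -3 ≡ 68 mod 71. Verify: 47 × 68 = 3196 ≡ 1 mod 71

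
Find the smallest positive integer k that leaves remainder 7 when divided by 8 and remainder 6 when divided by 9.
M = 8 × 9 = 72. M₁ = 9, y₁ ≡ 1 mod 8. M₂ = 8, y₂ ≡ 8 mod 9. k = 7×9×1 + 6×8×8 ≡ 15 mod 72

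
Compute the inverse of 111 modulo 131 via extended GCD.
Extended GCD: 111(-59) + 131(50) = 1. So 111^(-1) ≡ -59 ≡ 72 (mod 131). Verify: 111 × 72 = 7992 ≡ 1 (mod 131)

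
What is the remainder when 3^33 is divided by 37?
By repeated squaring mod 37: 3^{1}≡3, 3^{2}≡9, 3^{4}≡7, 3^{8}≡12, 3^{16}≡33, 3^{32}≡16. Then 3^{33} = 3^{32+1} ≡ 16 × 3 ≡ 11 mod 37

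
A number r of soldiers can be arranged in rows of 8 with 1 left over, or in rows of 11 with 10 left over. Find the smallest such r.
M = 8 × 11 = 88. M₁ = 11, y₁ ≡ 3 mod 8. M₂ = 8, y₂ ≡ 7 mod 11. r = 1×11×3 + 10×8×7 ≡ 65 mod 88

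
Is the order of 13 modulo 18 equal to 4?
Powers of 13 mod 18: 13^1≡13, 13^2≡7, 13^3≡1. Already 13^3≡1, so the order is 3 < 4. No, the actual order is 3.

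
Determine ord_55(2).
Powers of 2 mod 55: 2^1≡2, 2^2≡4, 2^3≡8, 2^4≡16, 2^5≡32, 2^6≡9, 2^7≡18, 2^8≡36, 2^9≡17, 2^10≡34, 2^11≡13, 2^12≡26, 2^13≡52, 2^14≡49, 2^15≡43, 2^16≡31, 2^17≡7, 2^18≡14, 2^19≡28, 2^20≡1. Order = 20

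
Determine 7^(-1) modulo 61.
Since 61 is prime, by Fermat 7^(-1) ≡ 7^{59} ≡ 35 mod 61. Verify: 7 × 35 = 245 ≡ 1 mod 61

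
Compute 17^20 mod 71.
By repeated squaring mod 71: 17^{1}≡17, 17^{2}≡5, 17^{4}≡25, 17^{8}≡57, 17^{16}≡54. Then 17^{20} = 17^{16+4} ≡ 54 × 25 ≡ 1 mod 71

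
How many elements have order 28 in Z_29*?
A prime p has φ(p-1) primitive roots; here φ(28) = 12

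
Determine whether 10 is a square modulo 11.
By Euler's criterion: 10^{5} ≡ 10 (mod 11). Since this equals -1 (≡ 10), 10 is not a QR.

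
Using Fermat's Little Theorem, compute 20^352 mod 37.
By Fermat: 20^{36} ≡ 1 mod 37. 352 ≡ 28 mod 36. So 20^{352} ≡ 20^{28} ≡ 9 mod 37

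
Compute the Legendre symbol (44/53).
(44/53) = 44^{26} mod 53 = 1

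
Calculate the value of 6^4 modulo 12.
6^{4} = 1296 ≡ 0 mod 12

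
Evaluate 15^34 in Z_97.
By repeated squaring mod 97: 15^{1}≡15, 15^{2}≡31, 15^{4}≡88, 15^{8}≡81, 15^{16}≡62, 15^{32}≡61. Then 15^{34} = 15^{32+2} ≡ 61 × 31 ≡ 48 mod 97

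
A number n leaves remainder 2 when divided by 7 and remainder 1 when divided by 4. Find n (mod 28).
M = 7 × 4 = 28. M₁ = 4, y₁ ≡ 2 (mod 7). M₂ = 7, y₂ ≡ 3 (mod 4). n = 2×4×2 + 1×7×3 ≡ 9 (mod 28)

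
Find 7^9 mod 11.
By repeated squaring mod 11: 7^{1}≡7, 7^{2}≡5, 7^{4}≡3, 7^{8}≡9. Then 7^{9} = 7^{8+1} ≡ 9 × 7 ≡ 8 mod 11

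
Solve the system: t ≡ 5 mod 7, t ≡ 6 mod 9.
M = 7 × 9 = 63. M₁ = 9, y₁ ≡ 4 mod 7. M₂ = 7, y₂ ≡ 4 mod 9. t = 5×9×4 + 6×7×4 ≡ 33 mod 63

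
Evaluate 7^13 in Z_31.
By repeated squaring mod 31: 7^{1}≡7, 7^{2}≡18, 7^{4}≡14, 7^{8}≡10. Then 7^{13} = 7^{8+4+1} ≡ 10 × 14 × 7 ≡ 19 mod 31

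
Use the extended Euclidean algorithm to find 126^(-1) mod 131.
Extended GCD: 126(26) + 131(-25) = 1. So 126^(-1) ≡ 26 (mod 131). Verify: 126 × 26 = 3276 ≡ 1 (mod 131)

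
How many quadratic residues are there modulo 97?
For prime 97, there are (p-1)/2 = (97-1)/2 = 48 quadratic residues (excluding 0).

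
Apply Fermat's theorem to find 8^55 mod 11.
By Fermat: 8^{10} ≡ 1 mod 11. 55 = 5×10 + 5. So 8^{55} ≡ 8^{5} ≡ 10 mod 11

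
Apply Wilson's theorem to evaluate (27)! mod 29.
(28)! = (27)! × (28) ≡ -1 mod 29. So (27)! ≡ -1 × (28)^(-1) ≡ (-1)×(-1) = 1 mod 29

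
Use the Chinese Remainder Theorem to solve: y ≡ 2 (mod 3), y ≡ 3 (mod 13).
M = 3 × 13 = 39. M₁ = 13, y₁ ≡ 1 (mod 3). M₂ = 3, y₂ ≡ 9 (mod 13). y = 2×13×1 + 3×3×9 ≡ 29 (mod 39)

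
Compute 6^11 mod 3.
By repeated squaring (mod 3): 6^{1}≡0, 6^{2}≡0, 6^{4}≡0, 6^{8}≡0. Then 6^{11} = 6^{8+2+1} ≡ 0 × 0 × 0 ≡ 0 (mod 3)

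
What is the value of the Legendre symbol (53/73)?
(53/73) = 53^{36} mod 73 = -1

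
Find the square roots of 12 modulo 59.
The square roots of 12 mod 59 are 22 and 37. Verify: 22² = 484 ≡ 12 (mod 59)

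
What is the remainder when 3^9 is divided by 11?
By repeated squaring (mod 11): 3^{1}≡3, 3^{2}≡9, 3^{4}≡4, 3^{8}≡5. Then 3^{9} = 3^{8+1} ≡ 5 × 3 ≡ 4 (mod 11)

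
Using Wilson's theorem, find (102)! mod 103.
By Wilson's theorem, (102)! ≡ -1 ≡ 102 (mod 103)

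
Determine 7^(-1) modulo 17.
Since 17 is prime, by Fermat 7^(-1) ≡ 7^{15} ≡ 5 (mod 17). Verify: 7 × 5 = 35 ≡ 1 (mod 17)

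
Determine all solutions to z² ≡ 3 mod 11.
The square roots of 3 mod 11 are 5 and 6. Verify: 5² = 25 ≡ 3 mod 11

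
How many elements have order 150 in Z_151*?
There are φ(151-1) = φ(150) = 40 primitive roots modulo 151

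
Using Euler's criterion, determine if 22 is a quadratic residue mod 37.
By Euler's criterion: 22^{18} ≡ 36 mod 37. Since this equals -1 (≡ 36), 22 is not a QR.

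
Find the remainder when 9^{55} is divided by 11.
By Fermat: 9^{10} ≡ 1 mod 11. 55 = 5×10 + 5. So 9^{55} ≡ 9^{5} ≡ 1 mod 11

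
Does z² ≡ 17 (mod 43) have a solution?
By Euler's criterion: 17^{21} ≡ 1 (mod 43). Since this equals 1, 17 is a QR.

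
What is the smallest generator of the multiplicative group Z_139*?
g = 2. Powers: [2, 4, 8, 16, 32, 64, 128, 117, 95, ...] generates all 138 non-zero residues.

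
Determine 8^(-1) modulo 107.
Since 107 is prime, by Fermat 8^(-1) ≡ 8^{105} ≡ 67 (mod 107). Verify: 8 × 67 = 536 ≡ 1 (mod 107)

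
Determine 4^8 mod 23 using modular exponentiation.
By repeated squaring mod 23: 4^{1}≡4, 4^{2}≡16, 4^{4}≡3, 4^{8}≡9. So 4^{8} ≡ 9 mod 23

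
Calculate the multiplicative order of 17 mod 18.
Powers of 17 mod 18: 17^1≡17, 17^2≡1. Order = 2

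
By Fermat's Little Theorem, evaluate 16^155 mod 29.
By Fermat: 16^{28} ≡ 1 (mod 29). 155 = 5×28 + 15. So 16^{155} ≡ 16^{15} ≡ 16 (mod 29)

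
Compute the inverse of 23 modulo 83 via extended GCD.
Extended GCD: 23(-18) + 83(5) = 1. So 23^(-1) ≡ -18 ≡ 65 mod 83. Verify: 23 × 65 = 1495 ≡ 1 mod 83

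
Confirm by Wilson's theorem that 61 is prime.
(60)! mod 61 = 60. Since this equals -1 mod 61, Wilson confirms 61 is prime.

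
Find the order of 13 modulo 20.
Powers of 13 mod 20: 13^1≡13, 13^2≡9, 13^3≡17, 13^4≡1. Order = 4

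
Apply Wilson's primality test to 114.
(113)! mod 114 = 0. Since 0 ≢ -1 mod 114, 114 is not prime.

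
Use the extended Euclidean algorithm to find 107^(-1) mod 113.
Extended GCD: 107(-19) + 113(18) = 1. So 107^(-1) ≡ -19 ≡ 94 mod 113. Verify: 107 × 94 = 10058 ≡ 1 mod 113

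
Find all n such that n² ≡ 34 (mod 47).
The square roots of 34 mod 47 are 9 and 38. Verify: 9² = 81 ≡ 34 (mod 47)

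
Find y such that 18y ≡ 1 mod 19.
Since 19 is prime, by Fermat 18^(-1) ≡ 18^{17} ≡ 18 mod 19. Verify: 18 × 18 = 324 ≡ 1 mod 19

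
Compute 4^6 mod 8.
By repeated squaring mod 8: 4^{1}≡4, 4^{2}≡0, 4^{4}≡0. Then 4^{6} = 4^{4+2} ≡ 0 × 0 ≡ 0 mod 8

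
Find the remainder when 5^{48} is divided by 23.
By Fermat: 5^{22} ≡ 1 (mod 23). 48 = 2×22 + 4. So 5^{48} ≡ 5^{4} ≡ 4 (mod 23)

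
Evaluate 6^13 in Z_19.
By repeated squaring (mod 19): 6^{1}≡6, 6^{2}≡17, 6^{4}≡4, 6^{8}≡16. Then 6^{13} = 6^{8+4+1} ≡ 16 × 4 × 6 ≡ 4 (mod 19)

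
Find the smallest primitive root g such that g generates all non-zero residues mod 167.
g = 5. For each prime q|166: 5^{83}≡166, 5^{2}≡25, none ≡ 1, so ord_167(5) = 166 and 5 is a primitive root.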